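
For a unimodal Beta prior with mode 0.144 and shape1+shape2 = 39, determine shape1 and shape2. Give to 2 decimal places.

Mode = (shape1−1)/(κ−2) with κ = shape1+shape2, so shape1−1 = 0.144·37 = 5.33.
shape1 = 6.33; shape2 = κ − shape1 = 32.67.

shape1 = 6.33, shape2 = 32.67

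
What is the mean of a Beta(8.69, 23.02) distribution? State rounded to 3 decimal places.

0.274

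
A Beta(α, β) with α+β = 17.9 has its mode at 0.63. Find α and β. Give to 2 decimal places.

α = 11.02, β = 6.88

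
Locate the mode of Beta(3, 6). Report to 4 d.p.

With α,β > 1, mode = (α−1)/(α+β−2) = 2/7 = 0.2857.

0.2857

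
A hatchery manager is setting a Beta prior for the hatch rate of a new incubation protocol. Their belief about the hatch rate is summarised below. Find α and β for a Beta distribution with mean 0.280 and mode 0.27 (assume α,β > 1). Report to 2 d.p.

With s = α+β: μ = α/s and mode = (α−1)/(s−2). Eliminating α = μs,
μs − 1 = m(s−2) ⇒ s(μ−m) = 1−2m ⇒ s = 0.46/0.010 = 46.0000.
So α = μs = 12.88, β = (1−μ)s = 33.12.

α = 12.88, β = 33.12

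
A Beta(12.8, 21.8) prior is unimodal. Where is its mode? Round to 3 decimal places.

0.362

The density x^(α−1)(1−x)^(β−1) is maximised at (α−1)/(α+β−2) = 11.8/32.6 = 0.362.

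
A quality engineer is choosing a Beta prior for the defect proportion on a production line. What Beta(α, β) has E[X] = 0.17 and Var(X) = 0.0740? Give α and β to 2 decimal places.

α = 0.15, β = 0.75

Write ν = α+β; then α = μν and Var = μ(1−μ)/(ν+1).
ν = μ(1−μ)/Var − 1 = 0.1411/0.0740 − 1 = 0.9068.
α = 0.17·0.9068 = 0.15, β = 0.83·0.9068 = 0.75.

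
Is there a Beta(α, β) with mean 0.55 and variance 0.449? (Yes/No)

For any Beta, Var(X) < E[X]·(1−E[X]).
Here μ(1−μ) = 0.55×0.45 = 0.2475, and 0.449 ≥ 0.2475.

No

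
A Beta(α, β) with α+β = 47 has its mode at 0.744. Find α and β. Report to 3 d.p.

α = 34.480, β = 12.520

Mode = (α−1)/(κ−2) with κ = α+β, so α−1 = 0.744·45 = 33.480.
α = 34.480; β = κ − α = 12.520.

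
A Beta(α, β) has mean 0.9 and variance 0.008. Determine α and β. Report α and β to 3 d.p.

Let s = α+β. The Beta variance is μ(1−μ)/(s+1).
So s+1 = μ(1−μ)/σ² = (0.9×0.1)/0.008 = 0.09/0.008 = 11.2500, giving s = 10.2500.
Then α = μs = 0.9×10.2500 = 9.225 and β = (1−μ)s = 0.1×10.2500 = 1.025.

α = 9.225, β = 1.025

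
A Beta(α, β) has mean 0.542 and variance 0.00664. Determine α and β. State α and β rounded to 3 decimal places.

Let s = α+β. The Beta variance is μ(1−μ)/(s+1).
So s+1 = μ(1−μ)/σ² = (0.542×0.458)/0.00664 = 0.248236/0.00664 = 37.3849, giving s = 36.3849.
Then α = μs = 0.542×36.3849 = 19.721 and β = (1−μ)s = 0.458×36.3849 = 16.664.

α = 19.721, β = 16.664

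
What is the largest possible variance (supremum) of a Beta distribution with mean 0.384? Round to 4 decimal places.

0.2365

Var = μ(1−μ)/(α+β+1), which approaches μ(1−μ) as α+β → 0.
So the supremum is μ(1−μ) = 0.384×0.616 = 0.2365.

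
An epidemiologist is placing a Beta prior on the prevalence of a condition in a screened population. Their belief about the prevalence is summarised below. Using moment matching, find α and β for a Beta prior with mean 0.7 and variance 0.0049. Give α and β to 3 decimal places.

α = 29.300, β = 12.557

By moment matching, α+β = μ(1−μ)/σ² − 1 = (0.7·0.3)/0.0049 − 1 = 42.8571 − 1 = 41.8571.
Since α/(α+β) = μ, α = 0.7·41.8571 = 29.300 and β = 0.3·41.8571 = 12.557.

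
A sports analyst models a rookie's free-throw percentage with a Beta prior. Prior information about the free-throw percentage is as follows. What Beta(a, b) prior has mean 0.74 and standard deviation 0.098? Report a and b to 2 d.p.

First σ² = 0.009604. Setting a = μn, b = (1−μ)n with n = a+b,
μ(1−μ)/(n+1) = 0.009604 ⇒ n+1 = 0.1924/0.009604 = 20.0333 ⇒ n = 19.0333.
Hence a = 0.74×19.0333 = 14.08, b = 0.26×19.0333 = 4.95.

a = 14.08, b = 4.95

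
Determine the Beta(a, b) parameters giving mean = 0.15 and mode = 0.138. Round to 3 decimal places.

a = 9.050, b = 51.283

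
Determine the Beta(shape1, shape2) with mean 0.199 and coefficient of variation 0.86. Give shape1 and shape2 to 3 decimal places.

Var = (CV·μ)² = (0.86×0.199)² = 0.029289.
shape1+shape2 = μ(1−μ)/Var − 1 = 0.159399/0.029289 − 1 = 4.4423.
Thus shape1 = 0.199·4.4423 = 0.884 and shape2 = 0.801·4.4423 = 3.558.

shape1 = 0.884, shape2 = 3.558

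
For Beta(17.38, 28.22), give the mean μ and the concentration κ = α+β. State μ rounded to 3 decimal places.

μ = 0.381, κ = 45.60

κ = α+β = 17.38+28.22 = 45.60; μ = α/κ = 17.38/45.60 = 0.381.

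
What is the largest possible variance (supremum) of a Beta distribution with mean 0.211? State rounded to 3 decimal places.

For fixed mean μ the Beta variance is μ(1−μ)/(α+β+1), increasing as α+β decreases.
Its least upper bound (not attained) is μ(1−μ) = 0.211·0.789 = 0.166.

0.166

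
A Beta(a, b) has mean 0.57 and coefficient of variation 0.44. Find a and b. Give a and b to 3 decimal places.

σ = CV·μ = 0.44×0.57 = 0.25080, so σ² = 0.062901.
s+1 = μ(1−μ)/σ² = 0.2451/0.062901 = 3.8966, so s = a+b = 2.8966.
a = μs = 1.651, b = (1−μ)s = 1.246.

a = 1.651, b = 1.246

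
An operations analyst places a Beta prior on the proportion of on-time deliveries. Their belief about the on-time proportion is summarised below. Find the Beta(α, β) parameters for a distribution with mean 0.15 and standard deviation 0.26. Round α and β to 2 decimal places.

α = 0.13, β = 0.75

σ² = 0.26² = 0.0676.
With s = α+β, Var = μ(1−μ)/(s+1), so s+1 = (0.15×0.85)/0.0676 = 1.8861 and s = 0.8861.
α = μs = 0.13, β = (1−μ)s = 0.75.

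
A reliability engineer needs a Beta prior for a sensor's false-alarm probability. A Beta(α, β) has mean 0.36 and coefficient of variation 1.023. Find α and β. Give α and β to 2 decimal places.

σ = CV·μ = 1.023×0.36 = 0.36828, so σ² = 0.135630.
s+1 = μ(1−μ)/σ² = 0.2304/0.135630 = 1.6987, so s = α+β = 0.6987.
α = μs = 0.25, β = (1−μ)s = 0.45.

α = 0.25, β = 0.45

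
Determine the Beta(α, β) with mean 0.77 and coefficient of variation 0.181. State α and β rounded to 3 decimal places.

α = 6.251, β = 1.867

Var = (CV·μ)² = (0.181×0.77)² = 0.019424.
α+β = μ(1−μ)/Var − 1 = 0.1771/0.019424 − 1 = 8.1176.
Thus α = 0.77·8.1176 = 6.251 and β = 0.23·8.1176 = 1.867.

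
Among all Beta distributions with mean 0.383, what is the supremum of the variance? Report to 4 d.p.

0.2363

Var = μ(1−μ)/(α+β+1), which approaches μ(1−μ) as α+β → 0.
So the supremum is μ(1−μ) = 0.383×0.617 = 0.2363.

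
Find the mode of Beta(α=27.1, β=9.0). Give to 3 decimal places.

0.765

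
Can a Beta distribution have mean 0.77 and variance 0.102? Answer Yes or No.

The Beta variance bound is σ² < μ(1−μ).
Here μ(1−μ) = 0.77×0.23 = 0.1771, and 0.102 < 0.1771.

Yes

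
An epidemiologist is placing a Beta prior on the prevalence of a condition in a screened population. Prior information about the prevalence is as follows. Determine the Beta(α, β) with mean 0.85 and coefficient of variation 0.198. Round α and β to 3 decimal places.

α = 2.976, β = 0.525

σ = CV·μ = 0.198×0.85 = 0.16830, so σ² = 0.028325.
s+1 = μ(1−μ)/σ² = 0.1275/0.028325 = 4.5013, so s = α+β = 3.5013.
α = μs = 2.976, β = (1−μ)s = 0.525.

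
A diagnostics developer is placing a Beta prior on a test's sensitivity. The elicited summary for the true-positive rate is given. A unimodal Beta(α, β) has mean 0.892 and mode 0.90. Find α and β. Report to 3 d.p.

With s = α+β: μ = α/s and mode = (α−1)/(s−2). Eliminating α = μs,
μs − 1 = m(s−2) ⇒ s(μ−m) = 1−2m ⇒ s = -0.80/-0.008 = 100.0000.
So α = μs = 89.200, β = (1−μ)s = 10.800.

α = 89.200, β = 10.800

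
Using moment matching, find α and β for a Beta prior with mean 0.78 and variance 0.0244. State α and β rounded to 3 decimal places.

α = 4.706, β = 1.327

By moment matching, α+β = μ(1−μ)/σ² − 1 = (0.78·0.22)/0.0244 − 1 = 7.0328 − 1 = 6.0328.
Since α/(α+β) = μ, α = 0.78·6.0328 = 4.706 and β = 0.22·6.0328 = 1.327.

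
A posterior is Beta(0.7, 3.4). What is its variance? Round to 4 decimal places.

Var = αβ/[(α+β)²(α+β+1)] = (0.7×3.4)/(4.1²×5.1) = 2.38/85.731 = 0.0278.

0.0278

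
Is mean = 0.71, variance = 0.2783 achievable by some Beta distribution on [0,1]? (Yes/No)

No

For any Beta, Var(X) < E[X]·(1−E[X]).
Here μ(1−μ) = 0.71×0.29 = 0.2059, and 0.2783 ≥ 0.2059.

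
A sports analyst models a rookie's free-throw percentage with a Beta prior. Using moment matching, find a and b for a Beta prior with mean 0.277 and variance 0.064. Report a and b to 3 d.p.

a = 0.590, b = 1.539

Write ν = a+b; then a = μν and Var = μ(1−μ)/(ν+1).
ν = μ(1−μ)/Var − 1 = 0.200271/0.064 − 1 = 2.1292.
a = 0.277·2.1292 = 0.590, b = 0.723·2.1292 = 1.539.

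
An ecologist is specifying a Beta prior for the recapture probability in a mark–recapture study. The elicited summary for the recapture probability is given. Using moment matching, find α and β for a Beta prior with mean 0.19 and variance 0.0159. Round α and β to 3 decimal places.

α = 1.649, β = 7.030

By moment matching, α+β = μ(1−μ)/σ² − 1 = (0.19·0.81)/0.0159 − 1 = 9.6792 − 1 = 8.6792.
Since α/(α+β) = μ, α = 0.19·8.6792 = 1.649 and β = 0.81·8.6792 = 7.030.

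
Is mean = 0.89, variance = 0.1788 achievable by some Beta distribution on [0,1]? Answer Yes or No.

The Beta variance bound is σ² < μ(1−μ).
Here μ(1−μ) = 0.89×0.11 = 0.0979, and 0.1788 ≥ 0.0979.

No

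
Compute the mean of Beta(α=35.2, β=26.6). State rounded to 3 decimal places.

0.570

E[X] = α/(α+β) = 35.2/61.8 = 0.570.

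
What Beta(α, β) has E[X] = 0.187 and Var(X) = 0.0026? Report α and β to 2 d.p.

Let s = α+β. The Beta variance is μ(1−μ)/(s+1).
So s+1 = μ(1−μ)/σ² = (0.187×0.813)/0.0026 = 0.152031/0.0026 = 58.4735, giving s = 57.4735.
Then α = μs = 0.187×57.4735 = 10.75 and β = (1−μ)s = 0.813×57.4735 = 46.73.

α = 10.75, β = 46.73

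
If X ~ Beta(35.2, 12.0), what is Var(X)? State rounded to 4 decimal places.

μ = 35.2/47.2 = 0.745763; Var = μ(1−μ)/(α+β+1) = 0.1896007/48.2 = 0.0039.

0.0039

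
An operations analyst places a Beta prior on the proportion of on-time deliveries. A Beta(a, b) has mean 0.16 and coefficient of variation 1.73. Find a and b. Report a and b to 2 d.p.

a = 0.12, b = 0.63

σ = CV·μ = 1.73×0.16 = 0.27680, so σ² = 0.076618.
s+1 = μ(1−μ)/σ² = 0.1344/0.076618 = 1.7542, so s = a+b = 0.7542.
a = μs = 0.12, b = (1−μ)s = 0.63.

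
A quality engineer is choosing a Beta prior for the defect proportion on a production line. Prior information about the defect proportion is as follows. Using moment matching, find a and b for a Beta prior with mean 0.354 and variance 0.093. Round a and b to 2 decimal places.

a = 0.52, b = 0.94

Write ν = a+b; then a = μν and Var = μ(1−μ)/(ν+1).
ν = μ(1−μ)/Var − 1 = 0.228684/0.093 − 1 = 1.4590.
a = 0.354·1.4590 = 0.52, b = 0.646·1.4590 = 0.94.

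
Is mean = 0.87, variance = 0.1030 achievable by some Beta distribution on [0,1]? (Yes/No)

Yes

For any Beta, Var(X) < E[X]·(1−E[X]).
Here μ(1−μ) = 0.87×0.13 = 0.1131, and 0.1030 < 0.1131.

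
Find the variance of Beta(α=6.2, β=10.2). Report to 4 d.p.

0.0135

α+β = 16.4 and αβ = 63.24, so Var = αβ/[(α+β)²(α+β+1)] = 63.24/4679.904 = 0.0135.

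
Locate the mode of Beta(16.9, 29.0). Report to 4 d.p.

0.3622

The density x^(α−1)(1−x)^(β−1) is maximised at (α−1)/(α+β−2) = 15.9/43.9 = 0.3622.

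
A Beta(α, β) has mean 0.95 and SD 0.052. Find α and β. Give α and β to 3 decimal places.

α = 15.738, β = 0.828

First σ² = 0.002704. Setting α = μn, β = (1−μ)n with n = α+β,
μ(1−μ)/(n+1) = 0.002704 ⇒ n+1 = 0.0475/0.002704 = 17.5666 ⇒ n = 16.5666.
Hence α = 0.95×16.5666 = 15.738, β = 0.05×16.5666 = 0.828.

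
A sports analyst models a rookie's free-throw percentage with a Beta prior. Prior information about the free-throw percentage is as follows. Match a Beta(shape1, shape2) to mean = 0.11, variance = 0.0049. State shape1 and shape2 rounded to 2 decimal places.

shape1 = 2.09, shape2 = 16.89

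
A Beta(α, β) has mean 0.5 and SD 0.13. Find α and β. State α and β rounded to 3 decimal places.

σ² = 0.13² = 0.0169.
With s = α+β, Var = μ(1−μ)/(s+1), so s+1 = (0.5×0.5)/0.0169 = 14.7929 and s = 13.7929.
α = μs = 6.896, β = (1−μ)s = 6.896.

α = 6.896, β = 6.896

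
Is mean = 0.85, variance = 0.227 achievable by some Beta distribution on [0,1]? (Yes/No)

The Beta variance bound is σ² < μ(1−μ).
Here μ(1−μ) = 0.85×0.15 = 0.1275, and 0.227 ≥ 0.1275.

No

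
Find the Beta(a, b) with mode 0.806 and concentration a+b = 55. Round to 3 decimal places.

a = 43.718, b = 11.282

For a,b>1 the mode is (a−1)/(a+b−2), so a = mode·(κ−2)+1 = 0.806×53+1 = 43.718.
And b = (1−mode)·(κ−2)+1 = 0.194×53+1 = 11.282.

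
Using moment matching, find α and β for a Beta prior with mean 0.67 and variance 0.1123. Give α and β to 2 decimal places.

By moment matching, α+β = μ(1−μ)/σ² − 1 = (0.67·0.33)/0.1123 − 1 = 1.9688 − 1 = 0.9688.
Since α/(α+β) = μ, α = 0.67·0.9688 = 0.65 and β = 0.33·0.9688 = 0.32.

α = 0.65, β = 0.32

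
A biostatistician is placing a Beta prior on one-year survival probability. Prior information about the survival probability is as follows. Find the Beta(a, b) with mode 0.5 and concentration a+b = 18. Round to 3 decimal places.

a = 9.000, b = 9.000

Mode = (a−1)/(κ−2) with κ = a+b, so a−1 = 0.5·16 = 8.000.
a = 9.000; b = κ − a = 9.000.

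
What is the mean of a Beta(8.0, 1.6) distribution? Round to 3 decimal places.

The Beta mean is α/(α+β) = 8.0/(8.0+1.6) = 0.833.

0.833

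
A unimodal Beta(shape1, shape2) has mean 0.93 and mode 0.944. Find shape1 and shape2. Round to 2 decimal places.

Let s = shape1+shape2. Mean gives shape1 = μs = 0.93s; mode gives (shape1−1)/(s−2) = 0.944.
Substituting: 0.93s − 1 = 0.944(s−2) = 0.944s − 1.888, so -0.014s = -0.888 and s = 63.4286.
Then shape1 = 0.93×63.4286 = 58.99 and shape2 = s−shape1 = 4.44.

shape1 = 58.99, shape2 = 4.44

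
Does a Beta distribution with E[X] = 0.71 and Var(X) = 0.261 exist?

A Beta with mean μ has variance μ(1−μ)/(α+β+1) < μ(1−μ).
Here μ(1−μ) = 0.71×0.29 = 0.2059, and 0.261 ≥ 0.2059.

No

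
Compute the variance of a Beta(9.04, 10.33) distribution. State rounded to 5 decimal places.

Var = αβ/[(α+β)²(α+β+1)] = (9.04×10.33)/(19.37²×20.37) = 93.3832/7642.760853 = 0.01222.

0.01222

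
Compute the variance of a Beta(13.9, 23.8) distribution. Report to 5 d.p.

0.00601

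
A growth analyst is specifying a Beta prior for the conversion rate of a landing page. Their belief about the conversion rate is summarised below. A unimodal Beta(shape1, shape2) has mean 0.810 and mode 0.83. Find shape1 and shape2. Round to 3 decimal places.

With s = shape1+shape2: μ = shape1/s and mode = (shape1−1)/(s−2). Eliminating shape1 = μs,
μs − 1 = m(s−2) ⇒ s(μ−m) = 1−2m ⇒ s = -0.66/-0.020 = 33.0000.
So shape1 = μs = 26.730, shape2 = (1−μ)s = 6.270.

shape1 = 26.730, shape2 = 6.270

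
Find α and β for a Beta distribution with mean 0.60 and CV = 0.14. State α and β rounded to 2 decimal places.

α = 19.81, β = 13.21

σ = CV·μ = 0.14×0.60 = 0.08400, so σ² = 0.007056.
s+1 = μ(1−μ)/σ² = 0.2400/0.007056 = 34.0136, so s = α+β = 33.0136.
α = μs = 19.81, β = (1−μ)s = 13.21.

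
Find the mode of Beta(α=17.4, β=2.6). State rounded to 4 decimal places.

0.9111

The density x^(α−1)(1−x)^(β−1) is maximised at (α−1)/(α+β−2) = 16.4/18.0 = 0.9111.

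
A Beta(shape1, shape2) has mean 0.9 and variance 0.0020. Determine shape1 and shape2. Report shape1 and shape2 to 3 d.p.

shape1 = 39.600, shape2 = 4.400

By moment matching, shape1+shape2 = μ(1−μ)/σ² − 1 = (0.9·0.1)/0.0020 − 1 = 45.0000 − 1 = 44.0000.
Since shape1/(shape1+shape2) = μ, shape1 = 0.9·44.0000 = 39.600 and shape2 = 0.1·44.0000 = 4.400.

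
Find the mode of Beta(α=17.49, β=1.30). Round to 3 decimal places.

0.982

The density x^(α−1)(1−x)^(β−1) is maximised at (α−1)/(α+β−2) = 16.49/16.79 = 0.982.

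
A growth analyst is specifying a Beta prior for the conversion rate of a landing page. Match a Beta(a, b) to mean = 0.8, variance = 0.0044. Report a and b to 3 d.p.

By moment matching, a+b = μ(1−μ)/σ² − 1 = (0.8·0.2)/0.0044 − 1 = 36.3636 − 1 = 35.3636.
Since a/(a+b) = μ, a = 0.8·35.3636 = 28.291 and b = 0.2·35.3636 = 7.073.

a = 28.291, b = 7.073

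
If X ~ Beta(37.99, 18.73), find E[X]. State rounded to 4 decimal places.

0.6698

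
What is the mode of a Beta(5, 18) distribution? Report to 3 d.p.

With α,β > 1, mode = (α−1)/(α+β−2) = 4/21 = 0.190.

0.190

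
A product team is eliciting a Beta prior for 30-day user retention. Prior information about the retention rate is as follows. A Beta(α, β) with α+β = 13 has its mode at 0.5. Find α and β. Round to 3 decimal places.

α = 6.500, β = 6.500

For α,β>1 the mode is (α−1)/(α+β−2), so α = mode·(κ−2)+1 = 0.5×11+1 = 6.500.
And β = (1−mode)·(κ−2)+1 = 0.5×11+1 = 6.500.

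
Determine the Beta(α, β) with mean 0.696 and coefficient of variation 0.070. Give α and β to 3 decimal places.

Var = (CV·μ)² = (0.070×0.696)² = 0.002374.
α+β = μ(1−μ)/Var − 1 = 0.211584/0.002374 − 1 = 88.1391.
Thus α = 0.696·88.1391 = 61.345 and β = 0.304·88.1391 = 26.794.

α = 61.345, β = 26.794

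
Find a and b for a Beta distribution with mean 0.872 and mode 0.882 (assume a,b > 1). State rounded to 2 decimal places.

With s = a+b: μ = a/s and mode = (a−1)/(s−2). Eliminating a = μs,
μs − 1 = m(s−2) ⇒ s(μ−m) = 1−2m ⇒ s = -0.764/-0.010 = 76.4000.
So a = μs = 66.62, b = (1−μ)s = 9.78.

a = 66.62, b = 9.78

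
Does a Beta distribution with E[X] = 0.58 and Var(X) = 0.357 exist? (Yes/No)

No

The Beta variance bound is σ² < μ(1−μ).
Here μ(1−μ) = 0.58×0.42 = 0.2436, and 0.357 ≥ 0.2436.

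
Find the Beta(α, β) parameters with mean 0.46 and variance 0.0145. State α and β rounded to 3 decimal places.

α = 7.420, β = 8.711

Let s = α+β. The Beta variance is μ(1−μ)/(s+1).
So s+1 = μ(1−μ)/σ² = (0.46×0.54)/0.0145 = 0.2484/0.0145 = 17.1310, giving s = 16.1310.
Then α = μs = 0.46×16.1310 = 7.420 and β = (1−μ)s = 0.54×16.1310 = 8.711.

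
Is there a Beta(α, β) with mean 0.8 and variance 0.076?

Yes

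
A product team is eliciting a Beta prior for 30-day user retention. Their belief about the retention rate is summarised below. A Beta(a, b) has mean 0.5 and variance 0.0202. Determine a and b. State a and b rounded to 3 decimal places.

Let s = a+b. The Beta variance is μ(1−μ)/(s+1).
So s+1 = μ(1−μ)/σ² = (0.5×0.5)/0.0202 = 0.25/0.0202 = 12.3762, giving s = 11.3762.
Then a = μs = 0.5×11.3762 = 5.688 and b = (1−μ)s = 0.5×11.3762 = 5.688.

a = 5.688, b = 5.688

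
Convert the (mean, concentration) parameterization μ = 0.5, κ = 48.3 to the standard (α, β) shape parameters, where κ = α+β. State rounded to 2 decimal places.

α = μκ = 0.5×48.3 = 24.15 and β = (1−μ)κ = 0.5×48.3 = 24.15.

α = 24.15, β = 24.15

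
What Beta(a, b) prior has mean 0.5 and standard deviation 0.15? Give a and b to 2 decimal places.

First σ² = 0.0225. Setting a = μn, b = (1−μ)n with n = a+b,
μ(1−μ)/(n+1) = 0.0225 ⇒ n+1 = 0.25/0.0225 = 11.1111 ⇒ n = 10.1111.
Hence a = 0.5×10.1111 = 5.06, b = 0.5×10.1111 = 5.06.

a = 5.06, b = 5.06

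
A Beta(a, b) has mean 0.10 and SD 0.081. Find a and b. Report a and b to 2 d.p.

a = 1.27, b = 11.45

Variance = 0.081² = 0.006561. The moment-matching identity a+b = μ(1−μ)/Var − 1 gives
a+b = 0.0900/0.006561 − 1 = 12.7174, so a = μ·12.7174 = 1.27 and b = (1−μ)·12.7174 = 11.45.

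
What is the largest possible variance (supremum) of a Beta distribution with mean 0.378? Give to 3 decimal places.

0.235

For fixed mean μ the Beta variance is μ(1−μ)/(α+β+1), increasing as α+β decreases.
Its least upper bound (not attained) is μ(1−μ) = 0.378·0.622 = 0.235.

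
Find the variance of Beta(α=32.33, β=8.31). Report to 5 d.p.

α+β = 40.64 and αβ = 268.6623, so Var = αβ/[(α+β)²(α+β+1)] = 268.6623/68773.023744 = 0.00391.

0.00391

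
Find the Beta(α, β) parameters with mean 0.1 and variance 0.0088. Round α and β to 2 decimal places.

By moment matching, α+β = μ(1−μ)/σ² − 1 = (0.1·0.9)/0.0088 − 1 = 10.2273 − 1 = 9.2273.
Since α/(α+β) = μ, α = 0.1·9.2273 = 0.92 and β = 0.9·9.2273 = 8.30.

α = 0.92, β = 8.30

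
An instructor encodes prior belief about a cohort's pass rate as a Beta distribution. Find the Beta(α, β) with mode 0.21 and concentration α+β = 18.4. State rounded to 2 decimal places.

α = 4.44, β = 13.96

Since the density peak of Beta(α,β) is at (α−1)/(α+β−2),
α = 1 + 0.21(18.4−2) = 4.44 and β = 18.4 − 4.44 = 13.96.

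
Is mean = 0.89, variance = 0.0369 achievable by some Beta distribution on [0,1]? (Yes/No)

Yes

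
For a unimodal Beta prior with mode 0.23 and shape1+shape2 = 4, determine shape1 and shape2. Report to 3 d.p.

shape1 = 1.460, shape2 = 2.540

For shape1,shape2>1 the mode is (shape1−1)/(shape1+shape2−2), so shape1 = mode·(κ−2)+1 = 0.23×2+1 = 1.460.
And shape2 = (1−mode)·(κ−2)+1 = 0.77×2+1 = 2.540.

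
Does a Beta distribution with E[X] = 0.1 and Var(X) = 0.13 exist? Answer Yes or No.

For any Beta, Var(X) < E[X]·(1−E[X]).
Here μ(1−μ) = 0.1×0.9 = 0.09, and 0.13 ≥ 0.09.

No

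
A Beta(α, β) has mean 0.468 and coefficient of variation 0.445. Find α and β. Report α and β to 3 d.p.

σ = CV·μ = 0.445×0.468 = 0.20826, so σ² = 0.043372.
s+1 = μ(1−μ)/σ² = 0.248976/0.043372 = 5.7404, so s = α+β = 4.7404.
α = μs = 2.219, β = (1−μ)s = 2.522.

α = 2.219, β = 2.522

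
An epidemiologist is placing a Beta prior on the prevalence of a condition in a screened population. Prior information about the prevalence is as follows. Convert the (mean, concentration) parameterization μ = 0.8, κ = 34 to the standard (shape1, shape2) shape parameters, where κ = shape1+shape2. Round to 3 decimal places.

shape1 = 27.200, shape2 = 6.800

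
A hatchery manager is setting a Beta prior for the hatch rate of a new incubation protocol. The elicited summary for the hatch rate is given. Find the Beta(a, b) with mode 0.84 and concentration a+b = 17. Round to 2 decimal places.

For a,b>1 the mode is (a−1)/(a+b−2), so a = mode·(κ−2)+1 = 0.84×15+1 = 13.60.
And b = (1−mode)·(κ−2)+1 = 0.16×15+1 = 3.40.

a = 13.60, b = 3.40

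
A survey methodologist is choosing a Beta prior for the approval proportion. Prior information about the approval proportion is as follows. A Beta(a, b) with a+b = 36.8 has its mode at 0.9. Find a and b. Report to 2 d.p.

a = 32.32, b = 4.48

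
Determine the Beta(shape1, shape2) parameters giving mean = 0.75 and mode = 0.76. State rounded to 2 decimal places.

Let s = shape1+shape2. Mean gives shape1 = μs = 0.75s; mode gives (shape1−1)/(s−2) = 0.76.
Substituting: 0.75s − 1 = 0.76(s−2) = 0.76s − 1.52, so -0.01s = -0.52 and s = 52.0000.
Then shape1 = 0.75×52.0000 = 39.00 and shape2 = s−shape1 = 13.00.

shape1 = 39.00, shape2 = 13.00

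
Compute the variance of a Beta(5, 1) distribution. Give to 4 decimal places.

0.0198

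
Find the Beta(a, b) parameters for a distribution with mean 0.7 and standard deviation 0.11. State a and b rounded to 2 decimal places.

a = 11.45, b = 4.91

σ² = 0.11² = 0.0121.
With s = a+b, Var = μ(1−μ)/(s+1), so s+1 = (0.7×0.3)/0.0121 = 17.3554 and s = 16.3554.
a = μs = 11.45, b = (1−μ)s = 4.91.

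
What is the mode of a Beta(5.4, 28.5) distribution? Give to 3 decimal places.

0.138

With α,β > 1, mode = (α−1)/(α+β−2) = 4.4/31.9 = 0.138.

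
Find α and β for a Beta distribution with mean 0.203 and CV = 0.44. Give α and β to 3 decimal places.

Var = (CV·μ)² = (0.44×0.203)² = 0.007978.
α+β = μ(1−μ)/Var − 1 = 0.161791/0.007978 − 1 = 19.2795.
Thus α = 0.203·19.2795 = 3.914 and β = 0.797·19.2795 = 15.366.

α = 3.914, β = 15.366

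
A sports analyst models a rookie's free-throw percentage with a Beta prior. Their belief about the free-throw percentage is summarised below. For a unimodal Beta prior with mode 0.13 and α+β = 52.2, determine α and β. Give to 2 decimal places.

α = 7.53, β = 44.67

Since the density peak of Beta(α,β) is at (α−1)/(α+β−2),
α = 1 + 0.13(52.2−2) = 7.53 and β = 52.2 − 7.53 = 44.67.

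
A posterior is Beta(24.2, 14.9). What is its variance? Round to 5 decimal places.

μ = 24.2/39.1 = 0.618926; Var = μ(1−μ)/(α+β+1) = 0.2358566/40.1 = 0.00588.

0.00588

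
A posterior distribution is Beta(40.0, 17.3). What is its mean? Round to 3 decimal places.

0.698

E[X] = α/(α+β) = 40.0/57.3 = 0.698.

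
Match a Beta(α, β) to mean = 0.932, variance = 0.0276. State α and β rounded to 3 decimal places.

α = 1.208, β = 0.088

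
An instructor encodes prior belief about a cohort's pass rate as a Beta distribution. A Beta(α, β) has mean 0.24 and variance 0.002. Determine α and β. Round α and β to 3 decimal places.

Let s = α+β. The Beta variance is μ(1−μ)/(s+1).
So s+1 = μ(1−μ)/σ² = (0.24×0.76)/0.002 = 0.1824/0.002 = 91.2000, giving s = 90.2000.
Then α = μs = 0.24×90.2000 = 21.648 and β = (1−μ)s = 0.76×90.2000 = 68.552.

α = 21.648, β = 68.552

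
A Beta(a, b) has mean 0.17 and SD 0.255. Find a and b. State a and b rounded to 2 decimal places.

a = 0.20, b = 0.97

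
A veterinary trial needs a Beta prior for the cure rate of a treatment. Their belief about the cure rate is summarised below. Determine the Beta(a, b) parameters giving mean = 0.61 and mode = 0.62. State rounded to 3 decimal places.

With s = a+b: μ = a/s and mode = (a−1)/(s−2). Eliminating a = μs,
μs − 1 = m(s−2) ⇒ s(μ−m) = 1−2m ⇒ s = -0.24/-0.01 = 24.0000.
So a = μs = 14.640, b = (1−μ)s = 9.360.

a = 14.640, b = 9.360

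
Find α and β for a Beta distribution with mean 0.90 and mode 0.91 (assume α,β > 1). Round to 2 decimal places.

With s = α+β: μ = α/s and mode = (α−1)/(s−2). Eliminating α = μs,
μs − 1 = m(s−2) ⇒ s(μ−m) = 1−2m ⇒ s = -0.82/-0.01 = 82.0000.
So α = μs = 73.80, β = (1−μ)s = 8.20.

α = 73.80, β = 8.20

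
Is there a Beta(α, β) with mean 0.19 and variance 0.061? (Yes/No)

Yes

For any Beta, Var(X) < E[X]·(1−E[X]).
Here μ(1−μ) = 0.19×0.81 = 0.1539, and 0.061 < 0.1539.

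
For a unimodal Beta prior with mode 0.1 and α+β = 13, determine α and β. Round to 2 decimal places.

For α,β>1 the mode is (α−1)/(α+β−2), so α = mode·(κ−2)+1 = 0.1×11+1 = 2.10.
And β = (1−mode)·(κ−2)+1 = 0.9×11+1 = 10.90.

α = 2.10, β = 10.90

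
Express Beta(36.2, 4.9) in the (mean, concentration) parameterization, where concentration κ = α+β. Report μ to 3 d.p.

μ = 0.881, κ = 41.1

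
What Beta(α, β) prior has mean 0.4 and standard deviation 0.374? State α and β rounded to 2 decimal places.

α = 0.29, β = 0.43

σ² = 0.374² = 0.139876.
With s = α+β, Var = μ(1−μ)/(s+1), so s+1 = (0.4×0.6)/0.139876 = 1.7158 and s = 0.7158.
α = μs = 0.29, β = (1−μ)s = 0.43.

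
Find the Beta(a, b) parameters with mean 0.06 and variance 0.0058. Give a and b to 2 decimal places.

Write ν = a+b; then a = μν and Var = μ(1−μ)/(ν+1).
ν = μ(1−μ)/Var − 1 = 0.0564/0.0058 − 1 = 8.7241.
a = 0.06·8.7241 = 0.52, b = 0.94·8.7241 = 8.20.

a = 0.52, b = 8.20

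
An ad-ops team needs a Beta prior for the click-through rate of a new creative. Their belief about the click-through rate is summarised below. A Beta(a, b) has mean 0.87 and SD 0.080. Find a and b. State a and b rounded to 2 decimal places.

a = 14.50, b = 2.17

σ² = 0.080² = 0.006400.
With s = a+b, Var = μ(1−μ)/(s+1), so s+1 = (0.87×0.13)/0.006400 = 17.6719 and s = 16.6719.
a = μs = 14.50, b = (1−μ)s = 2.17.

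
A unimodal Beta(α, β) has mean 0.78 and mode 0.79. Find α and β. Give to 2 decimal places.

With s = α+β: μ = α/s and mode = (α−1)/(s−2). Eliminating α = μs,
μs − 1 = m(s−2) ⇒ s(μ−m) = 1−2m ⇒ s = -0.58/-0.01 = 58.0000.
So α = μs = 45.24, β = (1−μ)s = 12.76.

α = 45.24, β = 12.76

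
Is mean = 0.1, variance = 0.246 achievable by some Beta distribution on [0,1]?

No

The Beta variance bound is σ² < μ(1−μ).
Here μ(1−μ) = 0.1×0.9 = 0.09, and 0.246 ≥ 0.09.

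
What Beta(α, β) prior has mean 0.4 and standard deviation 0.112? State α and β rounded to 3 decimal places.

First σ² = 0.012544. Setting α = μn, β = (1−μ)n with n = α+β,
μ(1−μ)/(n+1) = 0.012544 ⇒ n+1 = 0.24/0.012544 = 19.1327 ⇒ n = 18.1327.
Hence α = 0.4×18.1327 = 7.253, β = 0.6×18.1327 = 10.880.

α = 7.253, β = 10.880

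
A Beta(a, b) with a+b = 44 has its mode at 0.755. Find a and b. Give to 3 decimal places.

a = 32.710, b = 11.290

Mode = (a−1)/(κ−2) with κ = a+b, so a−1 = 0.755·42 = 31.710.
a = 32.710; b = κ − a = 11.290.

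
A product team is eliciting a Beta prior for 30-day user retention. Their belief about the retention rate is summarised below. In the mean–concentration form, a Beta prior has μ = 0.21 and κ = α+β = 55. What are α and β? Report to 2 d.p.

α = μκ = 0.21×55 = 11.55 and β = (1−μ)κ = 0.79×55 = 43.45.

α = 11.55, β = 43.45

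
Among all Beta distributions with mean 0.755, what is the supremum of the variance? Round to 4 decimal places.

For fixed mean μ the Beta variance is μ(1−μ)/(α+β+1), increasing as α+β decreases.
Its least upper bound (not attained) is μ(1−μ) = 0.755·0.245 = 0.1850.

0.1850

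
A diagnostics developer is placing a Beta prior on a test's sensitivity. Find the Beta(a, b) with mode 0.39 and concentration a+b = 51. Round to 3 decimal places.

a = 20.110, b = 30.890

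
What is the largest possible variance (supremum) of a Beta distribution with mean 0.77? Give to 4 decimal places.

Var = μ(1−μ)/(α+β+1), which approaches μ(1−μ) as α+β → 0.
So the supremum is μ(1−μ) = 0.77×0.23 = 0.1771.

0.1771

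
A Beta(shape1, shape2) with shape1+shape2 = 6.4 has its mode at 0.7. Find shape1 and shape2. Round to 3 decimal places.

shape1 = 4.080, shape2 = 2.320

For shape1,shape2>1 the mode is (shape1−1)/(shape1+shape2−2), so shape1 = mode·(κ−2)+1 = 0.7×4.4+1 = 4.080.
And shape2 = (1−mode)·(κ−2)+1 = 0.3×4.4+1 = 2.320.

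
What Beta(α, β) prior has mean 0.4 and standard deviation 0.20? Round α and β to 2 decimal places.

α = 2.00, β = 3.00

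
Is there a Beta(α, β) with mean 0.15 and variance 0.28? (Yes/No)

No

For any Beta, Var(X) < E[X]·(1−E[X]).
Here μ(1−μ) = 0.15×0.85 = 0.1275, and 0.28 ≥ 0.1275.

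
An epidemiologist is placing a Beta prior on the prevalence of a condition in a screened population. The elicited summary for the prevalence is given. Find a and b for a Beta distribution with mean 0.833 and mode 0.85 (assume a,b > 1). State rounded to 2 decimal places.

a = 34.30, b = 6.88

With s = a+b: μ = a/s and mode = (a−1)/(s−2). Eliminating a = μs,
μs − 1 = m(s−2) ⇒ s(μ−m) = 1−2m ⇒ s = -0.70/-0.017 = 41.1765.
So a = μs = 34.30, b = (1−μ)s = 6.88.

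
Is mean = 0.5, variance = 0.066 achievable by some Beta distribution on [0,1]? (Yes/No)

Yes

The Beta variance bound is σ² < μ(1−μ).
Here μ(1−μ) = 0.5×0.5 = 0.25, and 0.066 < 0.25.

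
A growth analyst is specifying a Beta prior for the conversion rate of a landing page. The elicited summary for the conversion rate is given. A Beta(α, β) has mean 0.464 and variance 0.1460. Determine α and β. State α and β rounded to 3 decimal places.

α = 0.326, β = 0.377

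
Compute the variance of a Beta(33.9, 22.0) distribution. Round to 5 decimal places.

0.00419

Var = αβ/[(α+β)²(α+β+1)] = (33.9×22.0)/(55.9²×56.9) = 745.80/177801.689 = 0.00419.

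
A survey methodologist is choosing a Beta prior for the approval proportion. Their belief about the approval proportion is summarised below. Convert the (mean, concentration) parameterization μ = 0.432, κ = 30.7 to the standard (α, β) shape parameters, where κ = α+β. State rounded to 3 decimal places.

α = 13.262, β = 17.438

α = μκ = 0.432×30.7 = 13.262 and β = (1−μ)κ = 0.568×30.7 = 17.438.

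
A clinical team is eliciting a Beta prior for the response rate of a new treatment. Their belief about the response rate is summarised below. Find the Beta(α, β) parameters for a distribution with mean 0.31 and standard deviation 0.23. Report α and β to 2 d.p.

First σ² = 0.0529. Setting α = μn, β = (1−μ)n with n = α+β,
μ(1−μ)/(n+1) = 0.0529 ⇒ n+1 = 0.2139/0.0529 = 4.0435 ⇒ n = 3.0435.
Hence α = 0.31×3.0435 = 0.94, β = 0.69×3.0435 = 2.10.

α = 0.94, β = 2.10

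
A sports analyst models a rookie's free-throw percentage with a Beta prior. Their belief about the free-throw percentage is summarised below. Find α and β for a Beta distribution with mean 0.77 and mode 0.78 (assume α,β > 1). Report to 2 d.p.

With s = α+β: μ = α/s and mode = (α−1)/(s−2). Eliminating α = μs,
μs − 1 = m(s−2) ⇒ s(μ−m) = 1−2m ⇒ s = -0.56/-0.01 = 56.0000.
So α = μs = 43.12, β = (1−μ)s = 12.88.

α = 43.12, β = 12.88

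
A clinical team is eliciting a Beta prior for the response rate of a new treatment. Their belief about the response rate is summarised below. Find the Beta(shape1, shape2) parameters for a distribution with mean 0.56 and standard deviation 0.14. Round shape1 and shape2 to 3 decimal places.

shape1 = 6.480, shape2 = 5.091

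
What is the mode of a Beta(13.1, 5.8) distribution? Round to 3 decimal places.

0.716

With α,β > 1, mode = (α−1)/(α+β−2) = 12.1/16.9 = 0.716.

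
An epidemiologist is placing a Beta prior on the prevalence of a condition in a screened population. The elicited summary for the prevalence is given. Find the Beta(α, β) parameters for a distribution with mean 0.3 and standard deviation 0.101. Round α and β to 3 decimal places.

σ² = 0.101² = 0.010201.
With s = α+β, Var = μ(1−μ)/(s+1), so s+1 = (0.3×0.7)/0.010201 = 20.5862 and s = 19.5862.
α = μs = 5.876, β = (1−μ)s = 13.710.

α = 5.876, β = 13.710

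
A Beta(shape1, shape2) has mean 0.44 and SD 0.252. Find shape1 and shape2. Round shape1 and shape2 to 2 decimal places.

σ² = 0.252² = 0.063504.
With s = shape1+shape2, Var = μ(1−μ)/(s+1), so s+1 = (0.44×0.56)/0.063504 = 3.8801 and s = 2.8801.
shape1 = μs = 1.27, shape2 = (1−μ)s = 1.61.

shape1 = 1.27, shape2 = 1.61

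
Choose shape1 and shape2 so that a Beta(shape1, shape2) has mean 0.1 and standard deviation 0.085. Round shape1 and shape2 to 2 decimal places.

σ² = 0.085² = 0.007225.
With s = shape1+shape2, Var = μ(1−μ)/(s+1), so s+1 = (0.1×0.9)/0.007225 = 12.4567 and s = 11.4567.
shape1 = μs = 1.15, shape2 = (1−μ)s = 10.31.

shape1 = 1.15, shape2 = 10.31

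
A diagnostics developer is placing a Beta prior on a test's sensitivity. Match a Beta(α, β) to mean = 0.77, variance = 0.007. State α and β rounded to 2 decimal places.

Write ν = α+β; then α = μν and Var = μ(1−μ)/(ν+1).
ν = μ(1−μ)/Var − 1 = 0.1771/0.007 − 1 = 24.3000.
α = 0.77·24.3000 = 18.71, β = 0.23·24.3000 = 5.59.

α = 18.71, β = 5.59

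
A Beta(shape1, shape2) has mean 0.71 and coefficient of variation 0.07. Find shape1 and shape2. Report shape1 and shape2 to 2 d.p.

shape1 = 58.47, shape2 = 23.88

σ = CV·μ = 0.07×0.71 = 0.04970, so σ² = 0.002470.
s+1 = μ(1−μ)/σ² = 0.2059/0.002470 = 83.3573, so s = shape1+shape2 = 82.3573.
shape1 = μs = 58.47, shape2 = (1−μ)s = 23.88.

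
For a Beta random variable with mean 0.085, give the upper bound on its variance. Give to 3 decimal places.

0.078

For fixed mean μ the Beta variance is μ(1−μ)/(α+β+1), increasing as α+β decreases.
Its least upper bound (not attained) is μ(1−μ) = 0.085·0.915 = 0.078.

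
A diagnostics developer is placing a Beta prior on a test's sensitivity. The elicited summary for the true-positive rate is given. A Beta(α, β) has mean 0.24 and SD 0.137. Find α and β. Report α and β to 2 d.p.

First σ² = 0.018769. Setting α = μn, β = (1−μ)n with n = α+β,
μ(1−μ)/(n+1) = 0.018769 ⇒ n+1 = 0.1824/0.018769 = 9.7182 ⇒ n = 8.7182.
Hence α = 0.24×8.7182 = 2.09, β = 0.76×8.7182 = 6.63.

α = 2.09, β = 6.63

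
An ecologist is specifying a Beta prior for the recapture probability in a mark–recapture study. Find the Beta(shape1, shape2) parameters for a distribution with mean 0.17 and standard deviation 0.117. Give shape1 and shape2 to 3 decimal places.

Variance = 0.117² = 0.013689. The moment-matching identity shape1+shape2 = μ(1−μ)/Var − 1 gives
shape1+shape2 = 0.1411/0.013689 − 1 = 9.3075, so shape1 = μ·9.3075 = 1.582 and shape2 = (1−μ)·9.3075 = 7.725.

shape1 = 1.582, shape2 = 7.725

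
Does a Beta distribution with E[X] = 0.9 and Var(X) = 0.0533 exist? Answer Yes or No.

For any Beta, Var(X) < E[X]·(1−E[X]).
Here μ(1−μ) = 0.9×0.1 = 0.09, and 0.0533 < 0.09.

Yes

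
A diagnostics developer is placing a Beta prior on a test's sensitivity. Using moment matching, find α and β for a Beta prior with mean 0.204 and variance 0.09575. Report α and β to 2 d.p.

α = 0.14, β = 0.55

Write ν = α+β; then α = μν and Var = μ(1−μ)/(ν+1).
ν = μ(1−μ)/Var − 1 = 0.162384/0.09575 − 1 = 0.6959.
α = 0.204·0.6959 = 0.14, β = 0.796·0.6959 = 0.55.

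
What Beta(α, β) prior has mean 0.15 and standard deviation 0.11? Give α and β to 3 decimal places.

α = 1.431, β = 8.107

First σ² = 0.0121. Setting α = μn, β = (1−μ)n with n = α+β,
μ(1−μ)/(n+1) = 0.0121 ⇒ n+1 = 0.1275/0.0121 = 10.5372 ⇒ n = 9.5372.
Hence α = 0.15×9.5372 = 1.431, β = 0.85×9.5372 = 8.107.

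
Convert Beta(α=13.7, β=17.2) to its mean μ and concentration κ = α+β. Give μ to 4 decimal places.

μ = 0.4434, κ = 30.9

κ = α+β = 13.7+17.2 = 30.9; μ = α/κ = 13.7/30.9 = 0.4434.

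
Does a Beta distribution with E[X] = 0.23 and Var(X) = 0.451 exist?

No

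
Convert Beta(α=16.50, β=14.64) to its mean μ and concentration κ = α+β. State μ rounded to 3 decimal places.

μ = 0.530, κ = 31.14

κ = α+β = 16.50+14.64 = 31.14; μ = α/κ = 16.50/31.14 = 0.530.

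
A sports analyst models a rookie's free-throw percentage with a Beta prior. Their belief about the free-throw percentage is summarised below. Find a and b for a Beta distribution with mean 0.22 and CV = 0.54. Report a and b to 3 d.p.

a = 2.455, b = 8.704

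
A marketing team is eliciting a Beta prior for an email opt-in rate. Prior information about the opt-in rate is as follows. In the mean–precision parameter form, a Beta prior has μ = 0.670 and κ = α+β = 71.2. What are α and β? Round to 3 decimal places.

Split κ in proportion μ : (1−μ): α = 0.670·71.2 = 47.704, β = 71.2 − 47.704 = 23.496.

α = 47.704, β = 23.496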